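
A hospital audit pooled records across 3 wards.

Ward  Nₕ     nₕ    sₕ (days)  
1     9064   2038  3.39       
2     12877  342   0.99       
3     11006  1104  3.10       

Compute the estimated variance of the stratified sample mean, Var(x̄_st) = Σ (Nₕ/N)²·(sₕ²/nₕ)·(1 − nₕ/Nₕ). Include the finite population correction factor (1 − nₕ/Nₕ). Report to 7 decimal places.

0.0016309

N = 32947; Wₕ = Nₕ/N.
ward 1: (9064/32947)²·3.39²/2038·(1 − 2038/9064) = 0.0003308198
ward 2: (12877/32947)²·0.99²/342·(1 − 342/12877) = 0.0004261393
ward 3: (11006/32947)²·3.10²/1104·(1 − 1104/11006) = 0.0008739267
Sum = 0.0016308858 → 0.0016309.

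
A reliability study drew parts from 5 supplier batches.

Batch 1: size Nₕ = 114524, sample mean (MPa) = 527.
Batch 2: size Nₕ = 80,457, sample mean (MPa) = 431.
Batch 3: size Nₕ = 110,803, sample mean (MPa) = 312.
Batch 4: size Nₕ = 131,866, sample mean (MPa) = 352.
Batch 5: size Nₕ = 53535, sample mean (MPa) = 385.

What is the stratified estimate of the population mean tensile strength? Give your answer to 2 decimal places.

400.32

N = 114524 + 80457 + 110803 + 131866 + 53535 = 491185.
Overall mean = Σ (Nₕ/N)·x̄ₕ — weight by population share, not a simple average.
Σ Nₕx̄ₕ = 114524·527 + 80457·431 + 110803·312 + 131866·352 + 53535·385 = 60354148 + 34676967 + 34570536 + 46416832 + 20610975 = 196629458.
Divide by N: 196629458 / 491185 = 400.3165... → 400.32.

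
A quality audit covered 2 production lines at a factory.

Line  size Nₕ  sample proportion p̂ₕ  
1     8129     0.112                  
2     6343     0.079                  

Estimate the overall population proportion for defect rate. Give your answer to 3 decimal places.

0.098

Wₕ = Nₕ/N with N = 14472: 0.5617, 0.4383.
p̂_st = 0.5617·0.112 + 0.4383·0.079 ≈ 0.09754... → 0.098.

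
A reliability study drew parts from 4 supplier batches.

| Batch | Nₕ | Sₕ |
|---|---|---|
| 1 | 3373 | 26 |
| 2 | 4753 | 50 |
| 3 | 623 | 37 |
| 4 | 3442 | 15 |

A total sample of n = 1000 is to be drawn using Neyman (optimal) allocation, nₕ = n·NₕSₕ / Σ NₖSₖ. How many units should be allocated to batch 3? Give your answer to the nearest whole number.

1: NₕSₕ = 3373·26 = 87698
2: NₕSₕ = 4753·50 = 237650
3: NₕSₕ = 623·37 = 23051
4: NₕSₕ = 3442·15 = 51630
Σ NₕSₕ = 400029.
n_3 = 1000·23051/400029 = 57.623... → 58.

58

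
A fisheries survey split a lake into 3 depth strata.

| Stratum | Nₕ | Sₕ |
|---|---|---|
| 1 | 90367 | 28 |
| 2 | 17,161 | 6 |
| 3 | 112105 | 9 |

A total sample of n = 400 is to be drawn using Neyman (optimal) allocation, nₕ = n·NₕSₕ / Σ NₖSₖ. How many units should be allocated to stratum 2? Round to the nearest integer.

Σ NₕSₕ = 90367·28 + 17161·6 + 112105·9 = 3642187.
Share for 2: 102966/3642187 = 0.02827.
n_2 = 400 × 0.02827 = 11.308... → 11.

11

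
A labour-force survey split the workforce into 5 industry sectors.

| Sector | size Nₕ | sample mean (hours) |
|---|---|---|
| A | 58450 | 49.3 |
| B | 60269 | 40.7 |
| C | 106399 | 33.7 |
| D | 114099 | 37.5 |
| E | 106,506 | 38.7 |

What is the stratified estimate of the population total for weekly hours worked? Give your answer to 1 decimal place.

17320674.3

Population total = Σ Nₕ·x̄ₕ (each stratum's size times its mean).
58450·49.3 + 60269·40.7 + 106399·33.7 + 114099·37.5 + 106506·38.7 = 2881585 + 2452948.3 + 3585646.3 + 4278712.5 + 4121782.2 = 17320674.3.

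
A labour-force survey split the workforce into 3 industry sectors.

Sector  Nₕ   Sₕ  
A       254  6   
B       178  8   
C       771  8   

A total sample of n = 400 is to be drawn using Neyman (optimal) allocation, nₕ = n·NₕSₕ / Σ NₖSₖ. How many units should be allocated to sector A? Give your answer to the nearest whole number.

A: NₕSₕ = 254·6 = 1524
B: NₕSₕ = 178·8 = 1424
C: NₕSₕ = 771·8 = 6168
Σ NₕSₕ = 9116.
n_A = 400·1524/9116 = 66.871... → 67.

67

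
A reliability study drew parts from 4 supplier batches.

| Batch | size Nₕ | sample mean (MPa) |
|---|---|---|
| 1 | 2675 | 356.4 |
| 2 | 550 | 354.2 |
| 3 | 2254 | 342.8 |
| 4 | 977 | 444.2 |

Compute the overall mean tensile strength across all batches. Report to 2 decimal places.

N = 6456; weights Wₕ = Nₕ/N = (0.4143, 0.0852, 0.3491, 0.1513).
x̄_st = Σ Wₕ·x̄ₕ = 0.4143·356.4 + 0.0852·354.2 + 0.3491·342.8 + 0.1513·444.2 ≈ 364.7513...
→ 364.75.

364.75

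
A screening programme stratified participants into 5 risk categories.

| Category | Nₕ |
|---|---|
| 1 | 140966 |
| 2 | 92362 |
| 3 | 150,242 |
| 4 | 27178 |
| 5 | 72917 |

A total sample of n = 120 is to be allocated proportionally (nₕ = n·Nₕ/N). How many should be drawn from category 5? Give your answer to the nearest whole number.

Share of category 5 = 72917/483665 = 0.15076.
Allocate 120 × 0.15076 = 18.091... → 18.

18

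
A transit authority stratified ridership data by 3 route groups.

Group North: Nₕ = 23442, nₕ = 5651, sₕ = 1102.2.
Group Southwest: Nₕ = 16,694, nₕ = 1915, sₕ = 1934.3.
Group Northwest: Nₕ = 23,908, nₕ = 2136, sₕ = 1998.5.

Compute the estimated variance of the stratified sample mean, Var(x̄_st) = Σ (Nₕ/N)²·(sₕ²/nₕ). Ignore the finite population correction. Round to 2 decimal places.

422.13

N = 64044. Term for each stratum: Wₕ²sₕ²/nₕ.
Var(x̄_st) = 28.80235 + 132.75253 + 260.57734 = 422.13222 → 422.13.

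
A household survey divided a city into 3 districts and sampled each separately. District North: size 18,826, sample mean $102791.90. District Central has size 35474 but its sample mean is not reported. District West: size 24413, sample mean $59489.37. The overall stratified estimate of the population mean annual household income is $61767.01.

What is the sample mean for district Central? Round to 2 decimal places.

N = 18826 + 35474 + 24413 = 78713.
Overall total = μ·N = 61767.01·78713 = 4861866658.13.
Subtract the known strata: 18826·102791.90 + 24413·59489.37 = 3387474299.21.
Remaining total for district Central: 4861866658.13 − 3387474299.21 = 1474392358.92.
Divide by its size: 1474392358.92 / 35474 = 41562.6194... → 41562.62.

41562.62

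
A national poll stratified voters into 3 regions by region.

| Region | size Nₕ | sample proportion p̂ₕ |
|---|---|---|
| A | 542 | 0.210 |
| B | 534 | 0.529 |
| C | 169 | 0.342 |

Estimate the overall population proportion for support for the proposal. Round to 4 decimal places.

N = 542 + 534 + 169 = 1245.
Overall proportion = Σ (Nₕ/N)·p̂ₕ.
Σ Nₕp̂ₕ = 113.82 + 282.486 + 57.798 = 454.104.
454.104 / 1245 = 0.364742... → 0.3647.

0.3647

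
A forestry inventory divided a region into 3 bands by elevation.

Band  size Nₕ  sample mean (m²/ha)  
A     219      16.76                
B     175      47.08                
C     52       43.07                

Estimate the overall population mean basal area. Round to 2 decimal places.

N = 446; weights Wₕ = Nₕ/N = (0.4910, 0.3924, 0.1166).
x̄_st = Σ Wₕ·x̄ₕ = 0.4910·16.76 + 0.3924·47.08 + 0.1166·43.07 ≈ 31.7244...
→ 31.72.

31.72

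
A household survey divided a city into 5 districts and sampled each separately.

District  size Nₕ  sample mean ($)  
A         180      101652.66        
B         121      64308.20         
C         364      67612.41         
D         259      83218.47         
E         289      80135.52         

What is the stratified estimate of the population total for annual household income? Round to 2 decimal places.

95402437.25

A: 180·101652.66 = 18297478.8
B: 121·64308.20 = 7781292.2
C: 364·67612.41 = 24610917.24
D: 259·83218.47 = 21553583.73
E: 289·80135.52 = 23159165.28
τ̂ = Σ Nₕx̄ₕ = 95402437.25.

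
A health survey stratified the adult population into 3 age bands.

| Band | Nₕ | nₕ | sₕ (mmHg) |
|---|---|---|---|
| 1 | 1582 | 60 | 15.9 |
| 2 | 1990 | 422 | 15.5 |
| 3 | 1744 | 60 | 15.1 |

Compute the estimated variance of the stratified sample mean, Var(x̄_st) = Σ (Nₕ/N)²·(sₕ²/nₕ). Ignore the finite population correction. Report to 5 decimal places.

N = 5316. Term for each stratum: Wₕ²sₕ²/nₕ.
Var(x̄_st) = 0.37315220 + 0.07977874 + 0.40900222 = 0.86193316 → 0.86193.

0.86193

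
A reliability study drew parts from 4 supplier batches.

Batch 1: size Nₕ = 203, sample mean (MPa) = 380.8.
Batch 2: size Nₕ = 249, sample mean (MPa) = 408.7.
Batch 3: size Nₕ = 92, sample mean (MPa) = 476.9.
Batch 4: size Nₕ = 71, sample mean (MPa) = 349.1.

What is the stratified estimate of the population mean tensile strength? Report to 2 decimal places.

402.81

x̄_st = (Σ Nₕx̄ₕ) / (Σ Nₕ) = (203·380.8 + 249·408.7 + 92·476.9 + 71·349.1) / 615
= 247729.6 / 615 = 402.8124... → 402.81.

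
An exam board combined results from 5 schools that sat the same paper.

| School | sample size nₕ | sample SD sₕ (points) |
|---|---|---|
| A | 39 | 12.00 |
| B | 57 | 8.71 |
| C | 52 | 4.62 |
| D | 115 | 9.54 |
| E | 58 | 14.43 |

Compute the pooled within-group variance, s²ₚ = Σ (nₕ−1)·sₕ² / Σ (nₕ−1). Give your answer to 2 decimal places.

Degrees of freedom: 38 + 56 + 51 + 114 + 57 = 316.
Σ(nₕ−1)sₕ² = 38·144 + 56·75.8641 + 51·21.3444 + 114·91.0116 + 57·208.2249 = 33053.0957.
s²ₚ = 33053.0957 / 316 = 104.5984... → 104.60.

104.60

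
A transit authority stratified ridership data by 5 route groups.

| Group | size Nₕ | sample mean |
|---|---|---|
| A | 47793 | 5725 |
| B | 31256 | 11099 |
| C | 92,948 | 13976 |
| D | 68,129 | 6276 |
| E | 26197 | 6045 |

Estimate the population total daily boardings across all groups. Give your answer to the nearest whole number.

2505504986

A: 47793·5725 = 273614925
B: 31256·11099 = 346910344
C: 92948·13976 = 1299041248
D: 68129·6276 = 427577604
E: 26197·6045 = 158360865
τ̂ = Σ Nₕx̄ₕ = 2505504986.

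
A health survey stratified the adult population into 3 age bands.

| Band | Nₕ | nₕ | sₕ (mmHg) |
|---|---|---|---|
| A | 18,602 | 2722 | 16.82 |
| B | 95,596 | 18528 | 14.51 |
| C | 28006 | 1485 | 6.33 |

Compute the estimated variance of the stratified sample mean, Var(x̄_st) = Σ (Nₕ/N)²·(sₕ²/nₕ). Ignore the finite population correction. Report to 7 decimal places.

0.0079603

N = 142204; Wₕ = Nₕ/N.
band A: (18602/142204)²·16.82²/2722 = 0.0017785231
band B: (95596/142204)²·14.51²/18528 = 0.0051352560
band C: (28006/142204)²·6.33²/1485 = 0.0010465489
Sum = 0.0079603280 → 0.0079603.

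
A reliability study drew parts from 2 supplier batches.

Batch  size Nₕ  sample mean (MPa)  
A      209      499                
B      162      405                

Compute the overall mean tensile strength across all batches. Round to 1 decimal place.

458.0

N = 371; weights Wₕ = Nₕ/N = (0.5633, 0.4367).
x̄_st = Σ Wₕ·x̄ₕ = 0.5633·499 + 0.4367·405 ≈ 457.954...
→ 458.0.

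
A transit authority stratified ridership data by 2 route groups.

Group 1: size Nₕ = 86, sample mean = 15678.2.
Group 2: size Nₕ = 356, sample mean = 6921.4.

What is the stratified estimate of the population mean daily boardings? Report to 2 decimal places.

N = 442; weights Wₕ = Nₕ/N = (0.1946, 0.8054).
x̄_st = Σ Wₕ·x̄ₕ = 0.1946·15678.2 + 0.8054·6921.4 ≈ 8625.2118...
→ 8625.21.

8625.21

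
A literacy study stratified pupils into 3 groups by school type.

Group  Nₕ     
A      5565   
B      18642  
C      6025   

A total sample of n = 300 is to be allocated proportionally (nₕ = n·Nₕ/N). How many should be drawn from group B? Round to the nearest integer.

N = 5565 + 18642 + 6025 = 30232.
n_B = 300·18642/30232 = 184.989... → 185.

185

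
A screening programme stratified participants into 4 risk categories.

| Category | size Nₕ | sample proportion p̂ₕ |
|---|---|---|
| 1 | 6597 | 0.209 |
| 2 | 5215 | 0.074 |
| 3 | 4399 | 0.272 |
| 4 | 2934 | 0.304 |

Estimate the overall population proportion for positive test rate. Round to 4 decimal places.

Wₕ = Nₕ/N with N = 19145: 0.3446, 0.2724, 0.2298, 0.1533.
p̂_st = 0.3446·0.209 + 0.2724·0.074 + 0.2298·0.272 + 0.1533·0.304 ≈ 0.201261... → 0.2013.

0.2013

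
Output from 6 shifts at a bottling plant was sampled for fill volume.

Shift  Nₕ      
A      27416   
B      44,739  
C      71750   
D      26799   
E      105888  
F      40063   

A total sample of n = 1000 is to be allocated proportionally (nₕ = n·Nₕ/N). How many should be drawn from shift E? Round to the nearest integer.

N = 27416 + 44739 + 71750 + 26799 + 105888 + 40063 = 316655.
n_E = 1000·105888/316655 = 334.395... → 334.

334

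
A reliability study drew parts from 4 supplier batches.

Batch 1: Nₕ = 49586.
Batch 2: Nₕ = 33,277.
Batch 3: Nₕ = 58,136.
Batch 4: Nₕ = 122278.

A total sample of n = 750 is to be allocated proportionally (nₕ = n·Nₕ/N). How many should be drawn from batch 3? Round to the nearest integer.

Share of batch 3 = 58136/263277 = 0.22082.
Allocate 750 × 0.22082 = 165.613... → 166.

166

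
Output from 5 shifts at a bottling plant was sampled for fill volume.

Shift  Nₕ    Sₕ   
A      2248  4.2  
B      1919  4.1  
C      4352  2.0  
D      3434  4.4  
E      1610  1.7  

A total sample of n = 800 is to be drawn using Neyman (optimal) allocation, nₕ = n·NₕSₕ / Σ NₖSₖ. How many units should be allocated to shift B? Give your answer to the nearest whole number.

144

A: NₕSₕ = 2248·4.2 = 9441.6
B: NₕSₕ = 1919·4.1 = 7867.9
C: NₕSₕ = 4352·2.0 = 8704
D: NₕSₕ = 3434·4.4 = 15109.6
E: NₕSₕ = 1610·1.7 = 2737
Σ NₕSₕ = 43860.1.
n_B = 800·7867.9/43860.1 = 143.509... → 144.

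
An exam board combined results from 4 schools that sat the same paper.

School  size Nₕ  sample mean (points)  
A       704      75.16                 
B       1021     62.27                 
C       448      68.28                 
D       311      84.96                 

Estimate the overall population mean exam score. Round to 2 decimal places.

69.85

N = 704 + 1021 + 448 + 311 = 2484.
The stratified mean weights each stratum mean by its population share Nₕ/N.
Σ Nₕx̄ₕ = 704·75.16 + 1021·62.27 + 448·68.28 + 311·84.96 = 52912.64 + 63577.67 + 30589.44 + 26422.56 = 173502.31.
Divide by N: 173502.31 / 2484 = 69.8480... → 69.85.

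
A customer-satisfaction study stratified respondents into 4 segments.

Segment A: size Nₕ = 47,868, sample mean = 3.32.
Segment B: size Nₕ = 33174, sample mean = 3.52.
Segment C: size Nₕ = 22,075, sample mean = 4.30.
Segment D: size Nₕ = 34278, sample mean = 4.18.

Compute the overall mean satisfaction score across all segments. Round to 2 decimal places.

3.74

x̄_st = (Σ Nₕx̄ₕ) / (Σ Nₕ) = (47868·3.32 + 33174·3.52 + 22075·4.30 + 34278·4.18) / 137395
= 513898.78 / 137395 = 3.7403... → 3.74.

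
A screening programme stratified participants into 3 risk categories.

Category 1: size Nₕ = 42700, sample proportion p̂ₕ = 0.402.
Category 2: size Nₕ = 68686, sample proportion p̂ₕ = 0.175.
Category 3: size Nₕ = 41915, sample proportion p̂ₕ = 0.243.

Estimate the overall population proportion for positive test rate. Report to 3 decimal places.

0.257

Wₕ = Nₕ/N with N = 153301: 0.2785, 0.4480, 0.2734.
p̂_st = 0.2785·0.402 + 0.4480·0.175 + 0.2734·0.243 ≈ 0.25682... → 0.257.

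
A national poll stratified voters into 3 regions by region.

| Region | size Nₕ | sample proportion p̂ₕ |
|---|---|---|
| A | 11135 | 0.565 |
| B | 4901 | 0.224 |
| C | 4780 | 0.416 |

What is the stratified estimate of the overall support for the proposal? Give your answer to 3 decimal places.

Wₕ = Nₕ/N with N = 20816: 0.5349, 0.2354, 0.2296.
p̂_st = 0.5349·0.565 + 0.2354·0.224 + 0.2296·0.416 ≈ 0.45050... → 0.450.

0.450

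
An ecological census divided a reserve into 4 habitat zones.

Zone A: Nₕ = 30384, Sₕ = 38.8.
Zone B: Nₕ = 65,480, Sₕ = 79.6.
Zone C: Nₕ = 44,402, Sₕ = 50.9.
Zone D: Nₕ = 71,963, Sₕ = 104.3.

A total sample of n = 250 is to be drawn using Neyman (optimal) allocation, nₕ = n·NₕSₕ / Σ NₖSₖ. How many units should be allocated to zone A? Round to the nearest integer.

A: NₕSₕ = 30384·38.8 = 1178899.2
B: NₕSₕ = 65480·79.6 = 5212208
C: NₕSₕ = 44402·50.9 = 2260061.8
D: NₕSₕ = 71963·104.3 = 7505740.9
Σ NₕSₕ = 16156909.9.
n_A = 250·1178899.2/16156909.9 = 18.241... → 18.

18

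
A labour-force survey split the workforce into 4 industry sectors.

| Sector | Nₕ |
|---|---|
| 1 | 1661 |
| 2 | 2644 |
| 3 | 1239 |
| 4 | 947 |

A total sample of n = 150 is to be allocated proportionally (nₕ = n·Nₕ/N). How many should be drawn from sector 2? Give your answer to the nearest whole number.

N = 1661 + 2644 + 1239 + 947 = 6491.
n_2 = 150·2644/6491 = 61.100... → 61.

61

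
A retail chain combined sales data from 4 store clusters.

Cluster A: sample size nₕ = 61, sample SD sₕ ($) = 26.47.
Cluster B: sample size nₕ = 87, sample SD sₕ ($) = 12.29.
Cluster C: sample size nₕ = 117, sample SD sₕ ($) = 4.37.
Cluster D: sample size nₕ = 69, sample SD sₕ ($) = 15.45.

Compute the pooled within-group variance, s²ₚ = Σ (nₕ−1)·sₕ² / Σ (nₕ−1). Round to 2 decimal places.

222.66

A: (61−1)·26.47² = 60·700.6609 = 42039.654
B: (87−1)·12.29² = 86·151.0441 = 12989.7926
C: (117−1)·4.37² = 116·19.0969 = 2215.2404
D: (69−1)·15.45² = 68·238.7025 = 16231.77
Numerator = 73476.457; denominator = Σ(nₕ−1) = 330.
s²ₚ = 73476.457/330 = 222.6559... → 222.66.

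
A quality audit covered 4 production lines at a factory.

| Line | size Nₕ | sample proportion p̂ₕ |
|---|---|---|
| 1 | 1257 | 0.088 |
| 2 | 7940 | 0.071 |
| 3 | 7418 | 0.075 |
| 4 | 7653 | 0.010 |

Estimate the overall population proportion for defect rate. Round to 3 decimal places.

0.054

N = 1257 + 7940 + 7418 + 7653 = 24268.
Overall proportion = Σ (Nₕ/N)·p̂ₕ.
Σ Nₕp̂ₕ = 110.616 + 563.74 + 556.35 + 76.53 = 1307.236.
1307.236 / 24268 = 0.05387... → 0.054.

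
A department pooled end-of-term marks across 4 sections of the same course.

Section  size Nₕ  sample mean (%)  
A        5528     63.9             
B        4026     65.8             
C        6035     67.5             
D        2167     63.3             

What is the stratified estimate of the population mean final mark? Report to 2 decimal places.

x̄_st = (Σ Nₕx̄ₕ) / (Σ Nₕ) = (5528·63.9 + 4026·65.8 + 6035·67.5 + 2167·63.3) / 17756
= 1162683.6 / 17756 = 65.4812... → 65.48.

65.48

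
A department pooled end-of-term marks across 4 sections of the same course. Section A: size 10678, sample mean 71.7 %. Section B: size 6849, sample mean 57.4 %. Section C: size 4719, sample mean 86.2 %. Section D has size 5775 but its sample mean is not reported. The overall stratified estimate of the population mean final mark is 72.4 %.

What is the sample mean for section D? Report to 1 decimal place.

Σ Nₕx̄ₕ = N·μ, so 5775·x̄_D = 28021·72.4 − (10678·71.7 + 6849·57.4 + 4719·86.2).
= 2028720.4 − 1565523 = 463197.4.
x̄_D = 463197.4 / 5775 = 80.207... → 80.2.

80.2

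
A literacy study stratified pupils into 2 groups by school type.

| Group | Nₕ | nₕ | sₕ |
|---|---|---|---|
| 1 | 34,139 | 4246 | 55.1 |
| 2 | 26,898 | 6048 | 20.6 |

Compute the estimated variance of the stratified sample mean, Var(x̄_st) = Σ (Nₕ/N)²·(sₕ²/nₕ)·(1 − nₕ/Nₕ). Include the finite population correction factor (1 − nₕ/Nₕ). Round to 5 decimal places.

N = 61037; Wₕ = Nₕ/N.
group 1: (34139/61037)²·55.1²/4246·(1 − 4246/34139) = 0.19586514
group 2: (26898/61037)²·20.6²/6048·(1 − 6048/26898) = 0.01056239
Sum = 0.20642753 → 0.20643.

0.20643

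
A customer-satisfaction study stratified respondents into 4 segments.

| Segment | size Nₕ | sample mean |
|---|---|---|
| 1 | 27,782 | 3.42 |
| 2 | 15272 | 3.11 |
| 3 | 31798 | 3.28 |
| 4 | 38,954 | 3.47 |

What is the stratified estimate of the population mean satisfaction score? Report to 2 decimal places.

N = 27782 + 15272 + 31798 + 38954 = 113806.
Weight each subgroup mean by Nₕ/N and sum.
Σ Nₕx̄ₕ = 27782·3.42 + 15272·3.11 + 31798·3.28 + 38954·3.47 = 95014.44 + 47495.92 + 104297.44 + 135170.38 = 381978.18.
Divide by N: 381978.18 / 113806 = 3.3564... → 3.36.

3.36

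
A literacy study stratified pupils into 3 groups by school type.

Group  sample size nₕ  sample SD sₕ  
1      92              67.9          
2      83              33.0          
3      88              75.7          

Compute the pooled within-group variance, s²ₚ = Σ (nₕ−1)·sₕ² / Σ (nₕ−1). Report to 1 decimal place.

3874.6

Degrees of freedom: 91 + 82 + 87 = 260.
Σ(nₕ−1)sₕ² = 91·4610.41 + 82·1089 + 87·5730.49 = 1007397.94.
s²ₚ = 1007397.94 / 260 = 3874.607... → 3874.6.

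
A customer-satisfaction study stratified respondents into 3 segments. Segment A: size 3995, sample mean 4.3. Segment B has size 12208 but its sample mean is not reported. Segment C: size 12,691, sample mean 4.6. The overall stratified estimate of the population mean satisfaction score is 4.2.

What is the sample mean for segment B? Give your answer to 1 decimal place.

N = 3995 + 12208 + 12691 = 28894.
Overall total = μ·N = 4.2·28894 = 121354.8.
Subtract the known strata: 3995·4.3 + 12691·4.6 = 75557.1.
Remaining total for segment B: 121354.8 − 75557.1 = 45797.7.
Divide by its size: 45797.7 / 12208 = 3.751... → 3.8.

3.8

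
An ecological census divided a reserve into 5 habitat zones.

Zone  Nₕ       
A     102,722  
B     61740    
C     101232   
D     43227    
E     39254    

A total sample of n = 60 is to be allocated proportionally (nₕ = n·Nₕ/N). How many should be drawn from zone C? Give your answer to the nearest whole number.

Share of zone C = 101232/348175 = 0.29075.
Allocate 60 × 0.29075 = 17.445... → 17.

17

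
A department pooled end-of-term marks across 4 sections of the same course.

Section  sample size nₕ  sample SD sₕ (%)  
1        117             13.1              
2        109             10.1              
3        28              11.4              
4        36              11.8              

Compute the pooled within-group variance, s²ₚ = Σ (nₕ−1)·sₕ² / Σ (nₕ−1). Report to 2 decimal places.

137.43

1: (117−1)·13.1² = 116·171.61 = 19906.76
2: (109−1)·10.1² = 108·102.01 = 11017.08
3: (28−1)·11.4² = 27·129.96 = 3508.92
4: (36−1)·11.8² = 35·139.24 = 4873.4
Numerator = 39306.16; denominator = Σ(nₕ−1) = 286.
s²ₚ = 39306.16/286 = 137.4341... → 137.43.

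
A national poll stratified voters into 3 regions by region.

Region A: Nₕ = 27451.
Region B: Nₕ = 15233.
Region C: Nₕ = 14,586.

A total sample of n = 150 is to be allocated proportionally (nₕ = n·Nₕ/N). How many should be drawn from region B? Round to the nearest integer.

N = 27451 + 15233 + 14586 = 57270.
n_B = 150·15233/57270 = 39.898... → 40.

40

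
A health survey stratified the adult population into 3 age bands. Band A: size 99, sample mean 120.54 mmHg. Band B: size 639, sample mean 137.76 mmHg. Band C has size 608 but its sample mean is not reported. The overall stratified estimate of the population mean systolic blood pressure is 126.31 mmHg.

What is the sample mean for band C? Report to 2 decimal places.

115.22

Σ Nₕx̄ₕ = N·μ, so 608·x̄_C = 1346·126.31 − (99·120.54 + 639·137.76).
= 170013.26 − 99962.1 = 70051.16.
x̄_C = 70051.16 / 608 = 115.2157... → 115.22.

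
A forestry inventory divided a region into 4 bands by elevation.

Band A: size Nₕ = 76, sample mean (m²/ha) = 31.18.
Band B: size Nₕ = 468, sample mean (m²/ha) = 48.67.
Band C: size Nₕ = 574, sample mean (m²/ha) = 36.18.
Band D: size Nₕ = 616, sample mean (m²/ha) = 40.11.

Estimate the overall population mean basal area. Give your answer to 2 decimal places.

N = 1734; weights Wₕ = Nₕ/N = (0.0438, 0.2699, 0.3310, 0.3552).
x̄_st = Σ Wₕ·x̄ₕ = 0.0438·31.18 + 0.2699·48.67 + 0.3310·36.18 + 0.3552·40.11 ≈ 40.7280...
→ 40.73.

40.73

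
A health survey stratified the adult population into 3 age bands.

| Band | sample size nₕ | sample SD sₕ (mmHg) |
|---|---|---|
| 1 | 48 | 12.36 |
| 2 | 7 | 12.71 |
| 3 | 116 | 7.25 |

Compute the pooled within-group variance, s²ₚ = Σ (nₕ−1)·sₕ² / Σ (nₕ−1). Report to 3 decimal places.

84.489

Degrees of freedom: 47 + 6 + 115 = 168.
Σ(nₕ−1)sₕ² = 47·152.7696 + 6·161.5441 + 115·52.5625 = 14194.1233.
s²ₚ = 14194.1233 / 168 = 84.48883... → 84.489.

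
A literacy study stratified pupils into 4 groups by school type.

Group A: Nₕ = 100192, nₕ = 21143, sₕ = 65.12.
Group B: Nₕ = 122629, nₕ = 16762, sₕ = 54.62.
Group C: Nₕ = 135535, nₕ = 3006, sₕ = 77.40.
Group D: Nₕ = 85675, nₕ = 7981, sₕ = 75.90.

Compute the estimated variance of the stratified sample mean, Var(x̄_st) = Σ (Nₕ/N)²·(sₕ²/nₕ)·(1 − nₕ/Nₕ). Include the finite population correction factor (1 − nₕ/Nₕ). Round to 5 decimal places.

N = 444031; Wₕ = Nₕ/N.
group A: (100192/444031)²·65.12²/21143·(1 − 21143/100192) = 0.00805685
group B: (122629/444031)²·54.62²/16762·(1 − 16762/122629) = 0.01171938
group C: (135535/444031)²·77.40²/3006·(1 − 3006/135535) = 0.18156358
group D: (85675/444031)²·75.90²/7981·(1 − 7981/85675) = 0.02436920
Sum = 0.22570901 → 0.22571.

0.22571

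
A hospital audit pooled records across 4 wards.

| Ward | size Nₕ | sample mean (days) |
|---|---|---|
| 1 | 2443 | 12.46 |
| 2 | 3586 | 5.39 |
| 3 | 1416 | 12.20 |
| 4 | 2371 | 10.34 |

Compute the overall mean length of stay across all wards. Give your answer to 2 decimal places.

x̄_st = (Σ Nₕx̄ₕ) / (Σ Nₕ) = (2443·12.46 + 3586·5.39 + 1416·12.20 + 2371·10.34) / 9816
= 91559.66 / 9816 = 9.3276... → 9.33.

9.33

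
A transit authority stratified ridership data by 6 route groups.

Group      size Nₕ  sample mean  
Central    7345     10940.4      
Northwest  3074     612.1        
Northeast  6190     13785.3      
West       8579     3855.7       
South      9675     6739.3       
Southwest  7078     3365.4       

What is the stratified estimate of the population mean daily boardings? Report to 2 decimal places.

N = 7345 + 3074 + 6190 + 8579 + 9675 + 7078 = 41941.
Overall mean = Σ (Nₕ/N)·x̄ₕ — weight by population share, not a simple average.
Σ Nₕx̄ₕ = 7345·10940.4 + 3074·612.1 + 6190·13785.3 + 8579·3855.7 + 9675·6739.3 + 7078·3365.4 = 80357238 + 1881595.4 + 85331007 + 33078050.3 + 65202727.5 + 23820301.2 = 289670919.4.
Divide by N: 289670919.4 / 41941 = 6906.6288... → 6906.63.

6906.63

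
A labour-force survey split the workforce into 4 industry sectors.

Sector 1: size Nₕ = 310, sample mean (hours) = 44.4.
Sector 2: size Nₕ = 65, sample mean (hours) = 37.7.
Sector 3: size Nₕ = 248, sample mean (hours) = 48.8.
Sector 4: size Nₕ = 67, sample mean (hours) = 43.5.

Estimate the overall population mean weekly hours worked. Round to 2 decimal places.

45.26

N = 690; weights Wₕ = Nₕ/N = (0.4493, 0.0942, 0.3594, 0.0971).
x̄_st = Σ Wₕ·x̄ₕ = 0.4493·44.4 + 0.0942·37.7 + 0.3594·48.8 + 0.0971·43.5 ≈ 45.2629...
→ 45.26.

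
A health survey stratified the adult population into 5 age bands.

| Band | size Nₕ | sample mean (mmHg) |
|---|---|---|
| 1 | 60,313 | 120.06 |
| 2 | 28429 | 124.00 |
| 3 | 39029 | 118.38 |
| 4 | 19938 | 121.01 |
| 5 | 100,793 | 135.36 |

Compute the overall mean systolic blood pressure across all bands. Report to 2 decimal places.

x̄_st = (Σ Nₕx̄ₕ) / (Σ Nₕ) = (60313·120.06 + 28429·124.00 + 39029·118.38 + 19938·121.01 + 100793·135.36) / 248502
= 31442665.66 / 248502 = 126.5288... → 126.53.

126.53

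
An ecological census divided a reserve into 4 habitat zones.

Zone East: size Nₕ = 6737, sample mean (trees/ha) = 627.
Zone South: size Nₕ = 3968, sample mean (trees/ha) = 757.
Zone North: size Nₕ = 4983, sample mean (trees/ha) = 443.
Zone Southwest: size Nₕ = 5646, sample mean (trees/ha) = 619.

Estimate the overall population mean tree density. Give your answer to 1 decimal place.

606.1

N = 21334; weights Wₕ = Nₕ/N = (0.3158, 0.1860, 0.2336, 0.2646).
x̄_st = Σ Wₕ·x̄ₕ = 0.3158·627 + 0.1860·757 + 0.2336·443 + 0.2646·619 ≈ 606.085...
→ 606.1.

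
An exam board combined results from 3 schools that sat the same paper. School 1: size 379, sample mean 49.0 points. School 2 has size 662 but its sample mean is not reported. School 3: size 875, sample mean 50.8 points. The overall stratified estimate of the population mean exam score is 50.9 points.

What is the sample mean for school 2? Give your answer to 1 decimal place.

N = 379 + 662 + 875 = 1916.
Overall total = μ·N = 50.9·1916 = 97524.4.
Subtract the known strata: 379·49.0 + 875·50.8 = 63021.
Remaining total for school 2: 97524.4 − 63021 = 34503.4.
Divide by its size: 34503.4 / 662 = 52.120... → 52.1.

52.1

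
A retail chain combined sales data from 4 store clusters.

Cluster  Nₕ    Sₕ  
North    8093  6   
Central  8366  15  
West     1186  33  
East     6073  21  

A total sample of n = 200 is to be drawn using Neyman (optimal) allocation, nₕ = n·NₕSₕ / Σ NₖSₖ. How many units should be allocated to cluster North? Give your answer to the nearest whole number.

Σ NₕSₕ = 8093·6 + 8366·15 + 1186·33 + 6073·21 = 340719.
Share for North: 48558/340719 = 0.14252.
n_North = 200 × 0.14252 = 28.503... → 29.

29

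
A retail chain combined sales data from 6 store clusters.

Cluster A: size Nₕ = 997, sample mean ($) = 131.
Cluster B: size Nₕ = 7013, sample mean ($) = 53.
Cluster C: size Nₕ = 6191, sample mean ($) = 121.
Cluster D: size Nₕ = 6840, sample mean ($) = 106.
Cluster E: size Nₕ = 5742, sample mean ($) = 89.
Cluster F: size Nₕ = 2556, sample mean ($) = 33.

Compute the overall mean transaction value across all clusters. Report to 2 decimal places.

87.66

N = 997 + 7013 + 6191 + 6840 + 5742 + 2556 = 29339.
The stratified mean weights each stratum mean by its population share Nₕ/N.
Σ Nₕx̄ₕ = 997·131 + 7013·53 + 6191·121 + 6840·106 + 5742·89 + 2556·33 = 130607 + 371689 + 749111 + 725040 + 511038 + 84348 = 2571833.
Divide by N: 2571833 / 29339 = 87.6592... → 87.66.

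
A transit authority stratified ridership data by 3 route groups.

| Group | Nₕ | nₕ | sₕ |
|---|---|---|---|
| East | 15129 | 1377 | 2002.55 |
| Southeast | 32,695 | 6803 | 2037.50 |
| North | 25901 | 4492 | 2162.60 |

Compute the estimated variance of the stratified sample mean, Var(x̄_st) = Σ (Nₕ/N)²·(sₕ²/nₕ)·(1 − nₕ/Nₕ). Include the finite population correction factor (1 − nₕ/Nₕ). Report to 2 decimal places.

N = 73725; Wₕ = Nₕ/N.
group East: (15129/73725)²·2002.55²/1377·(1 − 1377/15129) = 111.47547
group Southeast: (32695/73725)²·2037.50²/6803·(1 − 6803/32695) = 95.04125
group North: (25901/73725)²·2162.60²/4492·(1 − 4492/25901) = 106.21748
Sum = 312.73420 → 312.73.

312.73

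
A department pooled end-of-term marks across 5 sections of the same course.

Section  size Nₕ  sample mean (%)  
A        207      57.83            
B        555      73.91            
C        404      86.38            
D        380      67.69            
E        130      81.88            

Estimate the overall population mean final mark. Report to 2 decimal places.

N = 207 + 555 + 404 + 380 + 130 = 1676.
The stratified mean weights each stratum mean by its population share Nₕ/N.
Σ Nₕx̄ₕ = 207·57.83 + 555·73.91 + 404·86.38 + 380·67.69 + 130·81.88 = 11970.81 + 41020.05 + 34897.52 + 25722.2 + 10644.4 = 124254.98.
Divide by N: 124254.98 / 1676 = 74.1378... → 74.14.

74.14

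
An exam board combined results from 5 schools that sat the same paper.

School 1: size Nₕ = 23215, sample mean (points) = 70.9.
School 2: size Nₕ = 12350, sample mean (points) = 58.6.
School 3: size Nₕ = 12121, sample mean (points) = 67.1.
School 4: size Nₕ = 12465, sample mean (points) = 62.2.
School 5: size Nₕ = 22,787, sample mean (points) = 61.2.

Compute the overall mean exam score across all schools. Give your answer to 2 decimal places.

N = 82938; weights Wₕ = Nₕ/N = (0.2799, 0.1489, 0.1461, 0.1503, 0.2747).
x̄_st = Σ Wₕ·x̄ₕ = 0.2799·70.9 + 0.1489·58.6 + 0.1461·67.1 + 0.1503·62.2 + 0.2747·61.2 ≈ 64.5405...
→ 64.54.

64.54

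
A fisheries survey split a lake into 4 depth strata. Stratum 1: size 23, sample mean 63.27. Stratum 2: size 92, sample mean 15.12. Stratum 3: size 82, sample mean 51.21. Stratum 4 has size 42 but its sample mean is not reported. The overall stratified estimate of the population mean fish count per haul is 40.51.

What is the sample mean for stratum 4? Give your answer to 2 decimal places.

62.77

N = 23 + 92 + 82 + 42 = 239.
Overall total = μ·N = 40.51·239 = 9681.89.
Subtract the known strata: 23·63.27 + 92·15.12 + 82·51.21 = 7045.47.
Remaining total for stratum 4: 9681.89 − 7045.47 = 2636.42.
Divide by its size: 2636.42 / 42 = 62.7719... → 62.77.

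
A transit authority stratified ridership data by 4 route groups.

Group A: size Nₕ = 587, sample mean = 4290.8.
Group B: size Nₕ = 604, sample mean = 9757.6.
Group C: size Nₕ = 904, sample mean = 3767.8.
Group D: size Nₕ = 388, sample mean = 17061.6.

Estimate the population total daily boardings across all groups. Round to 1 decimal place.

A: 587·4290.8 = 2518699.6
B: 604·9757.6 = 5893590.4
C: 904·3767.8 = 3406091.2
D: 388·17061.6 = 6619900.8
τ̂ = Σ Nₕx̄ₕ = 18438282.0.

18438282.0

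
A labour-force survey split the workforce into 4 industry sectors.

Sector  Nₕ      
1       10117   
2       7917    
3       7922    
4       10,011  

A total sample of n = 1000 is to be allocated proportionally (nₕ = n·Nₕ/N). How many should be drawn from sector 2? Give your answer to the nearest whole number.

Share of sector 2 = 7917/35967 = 0.22012.
Allocate 1000 × 0.22012 = 220.118... → 220.

220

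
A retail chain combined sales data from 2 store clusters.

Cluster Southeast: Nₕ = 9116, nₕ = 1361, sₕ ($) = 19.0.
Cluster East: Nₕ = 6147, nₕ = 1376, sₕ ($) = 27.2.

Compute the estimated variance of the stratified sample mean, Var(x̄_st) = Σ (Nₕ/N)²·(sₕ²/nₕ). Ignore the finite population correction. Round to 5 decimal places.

0.18183

N = 15263; Wₕ = Nₕ/N.
cluster Southeast: (9116/15263)²·19.0²/1361 = 0.09461890
cluster East: (6147/15263)²·27.2²/1376 = 0.08720994
Sum = 0.18182884 → 0.18183.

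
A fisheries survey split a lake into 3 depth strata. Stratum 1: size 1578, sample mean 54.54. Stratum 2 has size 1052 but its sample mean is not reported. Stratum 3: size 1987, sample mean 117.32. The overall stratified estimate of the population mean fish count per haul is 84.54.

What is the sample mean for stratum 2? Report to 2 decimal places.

N = 1578 + 1052 + 1987 = 4617.
Overall total = μ·N = 84.54·4617 = 390321.18.
Subtract the known strata: 1578·54.54 + 1987·117.32 = 319178.96.
Remaining total for stratum 2: 390321.18 − 319178.96 = 71142.22.
Divide by its size: 71142.22 / 1052 = 67.6257... → 67.63.

67.63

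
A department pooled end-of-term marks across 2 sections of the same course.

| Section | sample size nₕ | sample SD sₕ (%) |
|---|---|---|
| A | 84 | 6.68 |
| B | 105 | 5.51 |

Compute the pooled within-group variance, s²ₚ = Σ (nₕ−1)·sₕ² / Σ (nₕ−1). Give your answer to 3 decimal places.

36.690

A: (84−1)·6.68² = 83·44.6224 = 3703.6592
B: (105−1)·5.51² = 104·30.3601 = 3157.4504
Numerator = 6861.1096; denominator = Σ(nₕ−1) = 187.
s²ₚ = 6861.1096/187 = 36.69043... → 36.690.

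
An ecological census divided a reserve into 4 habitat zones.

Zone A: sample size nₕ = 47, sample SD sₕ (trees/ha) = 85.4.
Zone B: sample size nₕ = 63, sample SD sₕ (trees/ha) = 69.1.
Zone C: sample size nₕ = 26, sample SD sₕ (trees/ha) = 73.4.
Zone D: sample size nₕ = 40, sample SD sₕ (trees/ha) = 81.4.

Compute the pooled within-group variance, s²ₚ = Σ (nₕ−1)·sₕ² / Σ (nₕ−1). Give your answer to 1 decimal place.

5957.1

Degrees of freedom: 46 + 62 + 25 + 39 = 172.
Σ(nₕ−1)sₕ² = 46·7293.16 + 62·4774.81 + 25·5387.56 + 39·6625.96 = 1024625.02.
s²ₚ = 1024625.02 / 172 = 5957.122... → 5957.1.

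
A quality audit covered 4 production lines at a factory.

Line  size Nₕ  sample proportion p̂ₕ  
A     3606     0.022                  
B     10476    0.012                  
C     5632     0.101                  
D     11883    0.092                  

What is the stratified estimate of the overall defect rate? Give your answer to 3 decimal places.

N = 3606 + 10476 + 5632 + 11883 = 31597.
Overall proportion = Σ (Nₕ/N)·p̂ₕ.
Σ Nₕp̂ₕ = 79.332 + 125.712 + 568.832 + 1093.236 = 1867.112.
1867.112 / 31597 = 0.05909... → 0.059.

0.059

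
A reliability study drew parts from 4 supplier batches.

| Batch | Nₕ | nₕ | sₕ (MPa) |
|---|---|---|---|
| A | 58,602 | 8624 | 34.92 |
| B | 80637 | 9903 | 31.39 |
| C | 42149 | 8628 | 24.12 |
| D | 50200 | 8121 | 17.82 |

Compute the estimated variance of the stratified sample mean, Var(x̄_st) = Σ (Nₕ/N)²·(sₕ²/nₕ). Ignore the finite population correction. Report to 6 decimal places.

N = 231588; Wₕ = Nₕ/N.
batch A: (58602/231588)²·34.92²/8624 = 0.009053833
batch B: (80637/231588)²·31.39²/9903 = 0.012062921
batch C: (42149/231588)²·24.12²/8628 = 0.002233505
batch D: (50200/231588)²·17.82²/8121 = 0.001837305
Sum = 0.025187564 → 0.025188.

0.025188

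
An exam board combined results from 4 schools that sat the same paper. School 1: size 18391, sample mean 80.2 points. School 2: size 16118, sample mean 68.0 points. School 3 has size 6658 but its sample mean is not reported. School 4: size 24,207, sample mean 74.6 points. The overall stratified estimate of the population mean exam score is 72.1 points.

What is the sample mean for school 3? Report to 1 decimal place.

N = 18391 + 16118 + 6658 + 24207 = 65374.
Overall total = μ·N = 72.1·65374 = 4713465.4.
Subtract the known strata: 18391·80.2 + 16118·68.0 + 24207·74.6 = 4376824.4.
Remaining total for school 3: 4713465.4 − 4376824.4 = 336641.
Divide by its size: 336641 / 6658 = 50.562... → 50.6.

50.6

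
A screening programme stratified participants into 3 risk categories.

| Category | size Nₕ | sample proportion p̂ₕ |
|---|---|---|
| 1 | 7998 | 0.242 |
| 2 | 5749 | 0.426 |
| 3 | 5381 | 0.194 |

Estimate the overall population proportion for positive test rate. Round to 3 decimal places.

Wₕ = Nₕ/N with N = 19128: 0.4181, 0.3006, 0.2813.
p̂_st = 0.4181·0.242 + 0.3006·0.426 + 0.2813·0.194 ≈ 0.28380... → 0.284.

0.284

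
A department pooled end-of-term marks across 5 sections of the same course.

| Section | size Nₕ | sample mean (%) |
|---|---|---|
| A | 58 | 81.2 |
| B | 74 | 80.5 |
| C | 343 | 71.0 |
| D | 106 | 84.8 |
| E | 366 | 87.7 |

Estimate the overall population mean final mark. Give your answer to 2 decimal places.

N = 58 + 74 + 343 + 106 + 366 = 947.
Overall mean = Σ (Nₕ/N)·x̄ₕ — weight by population share, not a simple average.
Σ Nₕx̄ₕ = 58·81.2 + 74·80.5 + 343·71.0 + 106·84.8 + 366·87.7 = 4709.6 + 5957 + 24353 + 8988.8 + 32098.2 = 76106.6.
Divide by N: 76106.6 / 947 = 80.3660... → 80.37.

80.37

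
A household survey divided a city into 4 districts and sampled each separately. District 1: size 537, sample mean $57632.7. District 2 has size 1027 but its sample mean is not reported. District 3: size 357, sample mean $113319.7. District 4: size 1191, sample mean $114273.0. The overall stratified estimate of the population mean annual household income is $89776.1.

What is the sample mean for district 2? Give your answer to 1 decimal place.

69990.4

N = 537 + 1027 + 357 + 1191 = 3112.
Overall total = μ·N = 89776.1·3112 = 279383223.2.
Subtract the known strata: 537·57632.7 + 357·113319.7 + 1191·114273.0 = 207503035.8.
Remaining total for district 2: 279383223.2 − 207503035.8 = 71880187.4.
Divide by its size: 71880187.4 / 1027 = 69990.445... → 69990.4.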